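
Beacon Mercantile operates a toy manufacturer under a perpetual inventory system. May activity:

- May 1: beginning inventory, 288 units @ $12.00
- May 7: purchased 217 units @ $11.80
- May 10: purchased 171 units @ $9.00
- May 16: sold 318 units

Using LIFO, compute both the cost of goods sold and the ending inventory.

May 16, 318 sold [LIFO — newest first]: 171 @ $9.00 + 147 @ $11.80 = $3,273.60
Ending inventory: 288 @ $12.00 + 70 @ $11.80 = $4,282.00
Check: goods available $7,555.60 = COGS $3,273.60 + ending $4,282.00

COGS = $3,273.60; ending inventory = $4,282.00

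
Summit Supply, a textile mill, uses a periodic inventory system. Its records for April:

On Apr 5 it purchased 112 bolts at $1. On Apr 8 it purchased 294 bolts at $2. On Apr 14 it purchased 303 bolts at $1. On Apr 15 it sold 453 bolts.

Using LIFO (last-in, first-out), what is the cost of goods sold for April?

COGS = $603

Apr 15, 453 sold [LIFO — newest first]: 303 @ $1 + 150 @ $2 = $603
Ending inventory: 112 @ $1 + 144 @ $2 = $400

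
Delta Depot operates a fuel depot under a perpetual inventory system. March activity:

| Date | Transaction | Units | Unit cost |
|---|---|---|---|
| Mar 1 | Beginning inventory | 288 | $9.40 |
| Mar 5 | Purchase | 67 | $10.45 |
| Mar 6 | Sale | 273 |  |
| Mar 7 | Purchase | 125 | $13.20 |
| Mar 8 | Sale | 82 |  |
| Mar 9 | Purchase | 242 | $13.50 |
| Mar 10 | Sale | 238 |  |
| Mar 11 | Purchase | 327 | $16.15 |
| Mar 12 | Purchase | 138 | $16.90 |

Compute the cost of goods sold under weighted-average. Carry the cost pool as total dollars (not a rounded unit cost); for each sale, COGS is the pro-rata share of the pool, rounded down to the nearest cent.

After Mar 1: 288 on hand, pool $2,707.20 (≈ $9.4000 each)
After Mar 5: 355 on hand, pool $3,407.35 (≈ $9.5982 each)
Mar 6, sell 273: 273/355 × $3,407.35 → $2,620.30
After Mar 7: 207 on hand, pool $2,437.05 (≈ $11.7732 each)
Mar 8, sell 82: 82/207 × $2,437.05 → $965.40
After Mar 9: 367 on hand, pool $4,738.65 (≈ $12.9119 each)
Mar 10, sell 238: 238/367 × $4,738.65 → $3,073.02
After Mar 11: 456 on hand, pool $6,946.68 (≈ $15.2339 each)
After Mar 12: 594 on hand, pool $9,278.88 (≈ $15.6210 each)
Total COGS = $2,620.30 + $965.40 + $3,073.02 = $6,658.72
Ending inventory (cost pool remaining) = $9,278.88
Check: goods available $15,937.60 = COGS $6,658.72 + ending $9,278.88

COGS = $6,658.72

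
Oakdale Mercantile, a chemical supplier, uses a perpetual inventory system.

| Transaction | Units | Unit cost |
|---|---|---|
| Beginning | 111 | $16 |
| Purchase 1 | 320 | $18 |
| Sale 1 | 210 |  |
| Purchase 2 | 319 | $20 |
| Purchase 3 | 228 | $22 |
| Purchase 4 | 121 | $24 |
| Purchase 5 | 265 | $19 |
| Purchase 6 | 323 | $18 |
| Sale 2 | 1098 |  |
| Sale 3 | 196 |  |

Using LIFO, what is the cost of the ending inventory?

Sale 1 (210) [LIFO — newest first]: 210 @ $18 = $3,780
Sale 2 (1098) [LIFO — newest first]: 323 @ $18 + 265 @ $19 + 121 @ $24 + 228 @ $22 + 161 @ $20 = $21,989
Sale 3 (196) [LIFO — newest first]: 158 @ $20 + 38 @ $18 = $3,844
Total COGS = $3,780 + $21,989 + $3,844 = $29,613
Ending inventory: 111 @ $16 + 72 @ $18 = $3,072

Ending inventory = $3,072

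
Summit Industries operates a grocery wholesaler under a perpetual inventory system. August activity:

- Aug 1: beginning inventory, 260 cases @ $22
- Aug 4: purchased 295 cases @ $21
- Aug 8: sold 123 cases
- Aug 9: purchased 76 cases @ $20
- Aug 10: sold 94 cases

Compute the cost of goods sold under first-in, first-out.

Aug 8, 123 sold [FIFO — oldest first]: 123 @ $22 = $2,706
Aug 10, 94 sold [FIFO — oldest first]: 94 @ $22 = $2,068
Total COGS = $2,706 + $2,068 = $4,774
Ending inventory: 43 @ $22 + 295 @ $21 + 76 @ $20 = $8,661

COGS = $4,774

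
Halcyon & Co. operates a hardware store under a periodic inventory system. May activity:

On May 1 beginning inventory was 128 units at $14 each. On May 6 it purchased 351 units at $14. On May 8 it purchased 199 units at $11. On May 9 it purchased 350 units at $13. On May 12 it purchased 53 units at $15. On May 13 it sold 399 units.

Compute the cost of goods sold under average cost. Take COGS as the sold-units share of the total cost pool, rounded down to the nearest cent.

May 13, sell 399: 399/1081 × $14,240.00 → $5,256.02
Ending inventory (cost pool remaining) = $8,983.98

COGS = $5,256.02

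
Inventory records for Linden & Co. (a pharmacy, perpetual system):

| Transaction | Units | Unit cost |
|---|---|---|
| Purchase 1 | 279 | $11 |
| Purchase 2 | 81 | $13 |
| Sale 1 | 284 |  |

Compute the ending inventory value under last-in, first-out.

Sale 1 (284) [LIFO — newest first]: 81 @ $13 + 203 @ $11 = $3,286
Ending inventory: 76 @ $11 = $836

Ending inventory = $836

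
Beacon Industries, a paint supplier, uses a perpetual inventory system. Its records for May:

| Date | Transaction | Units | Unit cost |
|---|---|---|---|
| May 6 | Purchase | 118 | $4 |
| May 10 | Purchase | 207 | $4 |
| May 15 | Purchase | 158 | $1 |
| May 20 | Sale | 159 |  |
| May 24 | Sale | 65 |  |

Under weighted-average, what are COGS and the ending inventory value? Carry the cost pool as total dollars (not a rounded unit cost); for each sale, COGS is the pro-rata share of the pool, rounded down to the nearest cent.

COGS = $676.17; ending inventory = $781.83

After May 6: 118 on hand, pool $472.00 (≈ $4.0000 each)
After May 10: 325 on hand, pool $1,300.00 (≈ $4.0000 each)
After May 15: 483 on hand, pool $1,458.00 (≈ $3.0186 each)
May 20, sell 159: 159/483 × $1,458.00 → $479.96
May 24, sell 65: 65/324 × $978.04 → $196.21
Total COGS = $479.96 + $196.21 = $676.17
Ending inventory (cost pool remaining) = $781.83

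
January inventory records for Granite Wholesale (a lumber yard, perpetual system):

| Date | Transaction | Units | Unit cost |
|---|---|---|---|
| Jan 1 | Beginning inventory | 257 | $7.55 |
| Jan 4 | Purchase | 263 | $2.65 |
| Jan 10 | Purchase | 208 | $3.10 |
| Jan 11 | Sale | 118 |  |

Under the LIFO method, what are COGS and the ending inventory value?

Jan 11, 118 sold [LIFO — newest first]: 118 @ $3.10 = $365.80
Ending inventory: 257 @ $7.55 + 263 @ $2.65 + 90 @ $3.10 = $2,916.30

COGS = $365.80; ending inventory = $2,916.30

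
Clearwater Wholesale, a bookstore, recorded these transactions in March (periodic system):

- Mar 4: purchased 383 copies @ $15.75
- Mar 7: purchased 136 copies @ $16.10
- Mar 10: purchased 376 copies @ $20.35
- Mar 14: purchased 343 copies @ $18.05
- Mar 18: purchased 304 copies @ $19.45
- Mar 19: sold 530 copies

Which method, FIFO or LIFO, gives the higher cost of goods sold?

FIFO COGS: 383 @ $15.75 + 136 @ $16.10 + 11 @ $20.35 = $8,445.70
LIFO COGS: 304 @ $19.45 + 226 @ $18.05 = $9,992.10

LIFO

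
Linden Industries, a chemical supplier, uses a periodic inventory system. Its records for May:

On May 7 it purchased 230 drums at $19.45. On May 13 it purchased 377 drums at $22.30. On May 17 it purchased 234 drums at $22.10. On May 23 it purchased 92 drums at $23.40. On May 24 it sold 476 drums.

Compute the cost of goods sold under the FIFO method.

COGS = $9,959.30

May 24, 476 sold [FIFO — oldest first]: 230 @ $19.45 + 246 @ $22.30 = $9,959.30
Ending inventory: 131 @ $22.30 + 234 @ $22.10 + 92 @ $23.40 = $10,245.50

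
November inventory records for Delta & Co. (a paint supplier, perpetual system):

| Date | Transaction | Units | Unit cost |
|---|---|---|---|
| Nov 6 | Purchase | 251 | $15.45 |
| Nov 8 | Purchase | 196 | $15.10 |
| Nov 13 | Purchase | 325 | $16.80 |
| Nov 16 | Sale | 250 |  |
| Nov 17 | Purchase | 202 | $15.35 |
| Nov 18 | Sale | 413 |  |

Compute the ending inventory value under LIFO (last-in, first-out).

Ending inventory = $4,783.95

Nov 16, 250 sold [LIFO — newest first]: 250 @ $16.80 = $4,200.00
Nov 18, 413 sold [LIFO — newest first]: 202 @ $15.35 + 75 @ $16.80 + 136 @ $15.10 = $6,414.30
Total COGS = $4,200.00 + $6,414.30 = $10,614.30
Ending inventory: 251 @ $15.45 + 60 @ $15.10 = $4,783.95
Check: goods available $15,398.25 = COGS $10,614.30 + ending $4,783.95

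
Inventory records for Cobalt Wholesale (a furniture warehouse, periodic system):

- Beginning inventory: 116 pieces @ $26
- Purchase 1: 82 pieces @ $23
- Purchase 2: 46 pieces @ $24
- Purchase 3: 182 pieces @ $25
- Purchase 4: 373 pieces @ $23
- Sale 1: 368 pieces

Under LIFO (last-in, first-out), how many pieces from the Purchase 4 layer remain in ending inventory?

5

Sale 1 (368) [LIFO — newest first]: 368 @ $23 = $8,464
Ending inventory: 116 @ $26 + 82 @ $23 + 46 @ $24 + 182 @ $25 + 5 @ $23 = $10,671
Check: goods available $19,135 = COGS $8,464 + ending $10,671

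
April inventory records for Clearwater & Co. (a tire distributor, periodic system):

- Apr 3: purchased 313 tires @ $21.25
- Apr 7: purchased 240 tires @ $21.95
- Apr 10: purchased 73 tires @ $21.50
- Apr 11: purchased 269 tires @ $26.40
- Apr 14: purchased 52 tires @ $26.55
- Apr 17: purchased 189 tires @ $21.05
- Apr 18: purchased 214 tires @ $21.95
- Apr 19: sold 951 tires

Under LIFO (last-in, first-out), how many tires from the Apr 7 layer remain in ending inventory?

Apr 19, 951 sold [LIFO — newest first]: 214 @ $21.95 + 189 @ $21.05 + 52 @ $26.55 + 269 @ $26.40 + 73 @ $21.50 + 154 @ $21.95 = $22,107.75
Ending inventory: 313 @ $21.25 + 86 @ $21.95 = $8,538.95
Check: goods available $30,646.70 = COGS $22,107.75 + ending $8,538.95

86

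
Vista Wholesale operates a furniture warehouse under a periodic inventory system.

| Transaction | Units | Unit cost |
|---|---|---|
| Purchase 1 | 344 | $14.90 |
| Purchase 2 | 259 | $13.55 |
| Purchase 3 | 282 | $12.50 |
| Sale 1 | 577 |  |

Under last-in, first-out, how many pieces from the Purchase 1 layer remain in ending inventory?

308

Sale 1 (577) [LIFO — newest first]: 282 @ $12.50 + 259 @ $13.55 + 36 @ $14.90 = $7,570.85
Ending inventory: 308 @ $14.90 = $4,589.20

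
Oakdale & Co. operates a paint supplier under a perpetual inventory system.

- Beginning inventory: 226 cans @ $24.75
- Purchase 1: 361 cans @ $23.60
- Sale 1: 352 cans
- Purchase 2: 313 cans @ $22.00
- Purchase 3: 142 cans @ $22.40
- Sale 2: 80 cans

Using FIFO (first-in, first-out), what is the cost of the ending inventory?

Ending inventory = $13,724.80

Sale 1 (352) [FIFO — oldest first]: 226 @ $24.75 + 126 @ $23.60 = $8,567.10
Sale 2 (80) [FIFO — oldest first]: 80 @ $23.60 = $1,888.00
Total COGS = $8,567.10 + $1,888.00 = $10,455.10
Ending inventory: 155 @ $23.60 + 313 @ $22.00 + 142 @ $22.40 = $13,724.80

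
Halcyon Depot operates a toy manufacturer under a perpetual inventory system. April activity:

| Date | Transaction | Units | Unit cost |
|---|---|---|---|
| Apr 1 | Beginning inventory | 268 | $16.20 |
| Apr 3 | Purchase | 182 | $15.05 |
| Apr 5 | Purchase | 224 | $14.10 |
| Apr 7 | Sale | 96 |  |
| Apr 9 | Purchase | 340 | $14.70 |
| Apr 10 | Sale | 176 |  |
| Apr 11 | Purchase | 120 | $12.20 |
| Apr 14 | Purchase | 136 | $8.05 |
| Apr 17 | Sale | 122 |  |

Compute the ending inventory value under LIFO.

Ending inventory = $12,873.00

Apr 7, 96 sold [LIFO — newest first]: 96 @ $14.10 = $1,353.60
Apr 10, 176 sold [LIFO — newest first]: 176 @ $14.70 = $2,587.20
Apr 17, 122 sold [LIFO — newest first]: 122 @ $8.05 = $982.10
Total COGS = $1,353.60 + $2,587.20 + $982.10 = $4,922.90
Ending inventory: 268 @ $16.20 + 182 @ $15.05 + 128 @ $14.10 + 164 @ $14.70 + 120 @ $12.20 + 14 @ $8.05 = $12,873.00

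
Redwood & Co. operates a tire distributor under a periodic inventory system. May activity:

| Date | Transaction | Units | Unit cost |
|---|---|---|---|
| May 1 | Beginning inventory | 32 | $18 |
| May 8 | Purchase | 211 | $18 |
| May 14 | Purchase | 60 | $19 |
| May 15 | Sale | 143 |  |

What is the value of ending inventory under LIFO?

May 15, 143 sold [LIFO — newest first]: 60 @ $19 + 83 @ $18 = $2,634
Ending inventory: 32 @ $18 + 128 @ $18 = $2,880

Ending inventory = $2,880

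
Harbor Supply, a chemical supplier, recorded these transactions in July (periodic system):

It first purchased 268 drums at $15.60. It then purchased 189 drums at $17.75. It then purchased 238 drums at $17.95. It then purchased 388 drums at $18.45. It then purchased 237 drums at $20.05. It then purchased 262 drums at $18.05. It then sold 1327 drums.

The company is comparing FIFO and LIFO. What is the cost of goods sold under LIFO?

FIFO COGS: 268 @ $15.60 + 189 @ $17.75 + 238 @ $17.95 + 388 @ $18.45 + 237 @ $20.05 + 7 @ $18.05 = $23,844.45
LIFO COGS: 262 @ $18.05 + 237 @ $20.05 + 388 @ $18.45 + 238 @ $17.95 + 189 @ $17.75 + 13 @ $15.60 = $24,469.20

COGS = $24,469.20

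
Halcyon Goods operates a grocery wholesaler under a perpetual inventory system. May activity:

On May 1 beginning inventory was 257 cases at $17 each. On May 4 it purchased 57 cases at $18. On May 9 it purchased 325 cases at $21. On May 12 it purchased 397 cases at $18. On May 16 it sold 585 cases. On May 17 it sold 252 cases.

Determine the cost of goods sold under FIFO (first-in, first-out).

COGS = $15,784

May 16, 585 sold [FIFO — oldest first]: 257 @ $17 + 57 @ $18 + 271 @ $21 = $11,086
May 17, 252 sold [FIFO — oldest first]: 54 @ $21 + 198 @ $18 = $4,698
Total COGS = $11,086 + $4,698 = $15,784
Ending inventory: 199 @ $18 = $3,582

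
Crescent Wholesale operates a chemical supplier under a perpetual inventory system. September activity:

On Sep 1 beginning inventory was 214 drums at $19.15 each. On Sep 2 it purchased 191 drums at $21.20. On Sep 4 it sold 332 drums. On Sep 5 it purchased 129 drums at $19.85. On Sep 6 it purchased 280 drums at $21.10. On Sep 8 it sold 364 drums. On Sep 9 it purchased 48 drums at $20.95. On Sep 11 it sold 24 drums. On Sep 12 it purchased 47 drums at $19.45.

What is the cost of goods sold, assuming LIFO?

COGS = $14,827.55

Sep 4, 332 sold [LIFO — newest first]: 191 @ $21.20 + 141 @ $19.15 = $6,749.35
Sep 8, 364 sold [LIFO — newest first]: 280 @ $21.10 + 84 @ $19.85 = $7,575.40
Sep 11, 24 sold [LIFO — newest first]: 24 @ $20.95 = $502.80
Total COGS = $6,749.35 + $7,575.40 + $502.80 = $14,827.55
Ending inventory: 73 @ $19.15 + 45 @ $19.85 + 24 @ $20.95 + 47 @ $19.45 = $3,708.15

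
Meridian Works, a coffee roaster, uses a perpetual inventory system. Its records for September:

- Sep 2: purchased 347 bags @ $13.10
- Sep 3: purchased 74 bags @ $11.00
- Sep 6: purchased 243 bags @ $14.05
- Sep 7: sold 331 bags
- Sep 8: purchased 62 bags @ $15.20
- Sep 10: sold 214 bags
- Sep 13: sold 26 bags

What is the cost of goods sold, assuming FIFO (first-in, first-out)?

Sep 7, 331 sold [FIFO — oldest first]: 331 @ $13.10 = $4,336.10
Sep 10, 214 sold [FIFO — oldest first]: 16 @ $13.10 + 74 @ $11.00 + 124 @ $14.05 = $2,765.80
Sep 13, 26 sold [FIFO — oldest first]: 26 @ $14.05 = $365.30
Total COGS = $4,336.10 + $2,765.80 + $365.30 = $7,467.20
Ending inventory: 93 @ $14.05 + 62 @ $15.20 = $2,249.05
Check: goods available $9,716.25 = COGS $7,467.20 + ending $2,249.05

COGS = $7,467.20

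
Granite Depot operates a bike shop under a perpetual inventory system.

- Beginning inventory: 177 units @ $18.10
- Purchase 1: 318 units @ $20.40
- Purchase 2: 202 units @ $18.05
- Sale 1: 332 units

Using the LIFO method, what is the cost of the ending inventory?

Sale 1 (332) [LIFO — newest first]: 202 @ $18.05 + 130 @ $20.40 = $6,298.10
Ending inventory: 177 @ $18.10 + 188 @ $20.40 = $7,038.90

Ending inventory = $7,038.90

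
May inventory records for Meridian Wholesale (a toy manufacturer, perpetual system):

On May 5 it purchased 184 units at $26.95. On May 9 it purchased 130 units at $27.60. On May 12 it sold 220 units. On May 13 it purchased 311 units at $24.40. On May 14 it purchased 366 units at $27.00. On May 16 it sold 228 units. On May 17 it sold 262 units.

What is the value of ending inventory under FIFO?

Ending inventory = $7,587.00

May 12, 220 sold [FIFO — oldest first]: 184 @ $26.95 + 36 @ $27.60 = $5,952.40
May 16, 228 sold [FIFO — oldest first]: 94 @ $27.60 + 134 @ $24.40 = $5,864.00
May 17, 262 sold [FIFO — oldest first]: 177 @ $24.40 + 85 @ $27.00 = $6,613.80
Total COGS = $5,952.40 + $5,864.00 + $6,613.80 = $18,430.20
Ending inventory: 281 @ $27.00 = $7,587.00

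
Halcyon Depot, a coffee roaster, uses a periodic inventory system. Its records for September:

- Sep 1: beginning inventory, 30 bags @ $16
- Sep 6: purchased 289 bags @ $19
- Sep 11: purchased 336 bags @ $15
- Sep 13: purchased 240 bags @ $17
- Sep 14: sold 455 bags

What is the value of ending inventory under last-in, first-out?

Sep 14, 455 sold [LIFO — newest first]: 240 @ $17 + 215 @ $15 = $7,305
Ending inventory: 30 @ $16 + 289 @ $19 + 121 @ $15 = $7,786
Check: goods available $15,091 = COGS $7,305 + ending $7,786

Ending inventory = $7,786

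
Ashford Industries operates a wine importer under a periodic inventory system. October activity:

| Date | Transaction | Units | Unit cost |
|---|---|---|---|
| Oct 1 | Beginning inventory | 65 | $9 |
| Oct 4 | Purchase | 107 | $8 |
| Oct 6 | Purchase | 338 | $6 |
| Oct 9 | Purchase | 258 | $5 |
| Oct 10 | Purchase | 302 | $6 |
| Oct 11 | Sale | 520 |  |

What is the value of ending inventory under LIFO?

Oct 11, 520 sold [LIFO — newest first]: 302 @ $6 + 218 @ $5 = $2,902
Ending inventory: 65 @ $9 + 107 @ $8 + 338 @ $6 + 40 @ $5 = $3,669
Check: goods available $6,571 = COGS $2,902 + ending $3,669

Ending inventory = $3,669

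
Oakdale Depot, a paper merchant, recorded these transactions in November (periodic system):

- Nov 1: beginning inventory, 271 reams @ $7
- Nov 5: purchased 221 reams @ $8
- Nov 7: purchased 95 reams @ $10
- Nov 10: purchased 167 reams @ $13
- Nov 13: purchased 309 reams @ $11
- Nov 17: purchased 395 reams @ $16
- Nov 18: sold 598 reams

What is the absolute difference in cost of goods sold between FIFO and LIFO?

$3,795

FIFO COGS: 271 @ $7 + 221 @ $8 + 95 @ $10 + 11 @ $13 = $4,758
LIFO COGS: 395 @ $16 + 203 @ $11 = $8,553
Difference = |$4,758 − $8,553| = $3,795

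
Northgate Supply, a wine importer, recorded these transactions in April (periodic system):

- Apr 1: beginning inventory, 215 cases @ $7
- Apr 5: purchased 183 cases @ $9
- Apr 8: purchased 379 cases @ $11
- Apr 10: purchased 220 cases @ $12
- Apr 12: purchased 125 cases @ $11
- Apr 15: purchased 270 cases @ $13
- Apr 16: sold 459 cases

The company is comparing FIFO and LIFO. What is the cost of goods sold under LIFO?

COGS = $5,653

FIFO COGS: 215 @ $7 + 183 @ $9 + 61 @ $11 = $3,823
LIFO COGS: 270 @ $13 + 125 @ $11 + 64 @ $12 = $5,653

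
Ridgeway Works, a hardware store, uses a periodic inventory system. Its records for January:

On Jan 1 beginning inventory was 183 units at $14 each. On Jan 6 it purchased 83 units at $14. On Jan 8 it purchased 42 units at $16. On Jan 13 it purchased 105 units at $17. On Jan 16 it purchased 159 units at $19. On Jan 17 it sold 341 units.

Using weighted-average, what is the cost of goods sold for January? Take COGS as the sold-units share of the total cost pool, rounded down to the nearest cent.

COGS = $5,485.80

Jan 17, sell 341: 341/572 × $9,202.00 → $5,485.80
Ending inventory (cost pool remaining) = $3,716.20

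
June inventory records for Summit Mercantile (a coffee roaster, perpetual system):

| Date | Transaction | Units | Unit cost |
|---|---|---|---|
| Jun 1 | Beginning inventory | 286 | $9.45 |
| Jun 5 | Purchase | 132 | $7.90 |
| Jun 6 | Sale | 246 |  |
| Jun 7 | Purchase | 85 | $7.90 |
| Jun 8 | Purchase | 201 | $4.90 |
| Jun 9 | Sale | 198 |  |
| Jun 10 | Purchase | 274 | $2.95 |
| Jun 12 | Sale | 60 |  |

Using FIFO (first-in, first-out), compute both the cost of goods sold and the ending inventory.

COGS = $4,421.90; ending inventory = $1,788.30

Jun 6, 246 sold [FIFO — oldest first]: 246 @ $9.45 = $2,324.70
Jun 9, 198 sold [FIFO — oldest first]: 40 @ $9.45 + 132 @ $7.90 + 26 @ $7.90 = $1,626.20
Jun 12, 60 sold [FIFO — oldest first]: 59 @ $7.90 + 1 @ $4.90 = $471.00
Total COGS = $2,324.70 + $1,626.20 + $471.00 = $4,421.90
Ending inventory: 200 @ $4.90 + 274 @ $2.95 = $1,788.30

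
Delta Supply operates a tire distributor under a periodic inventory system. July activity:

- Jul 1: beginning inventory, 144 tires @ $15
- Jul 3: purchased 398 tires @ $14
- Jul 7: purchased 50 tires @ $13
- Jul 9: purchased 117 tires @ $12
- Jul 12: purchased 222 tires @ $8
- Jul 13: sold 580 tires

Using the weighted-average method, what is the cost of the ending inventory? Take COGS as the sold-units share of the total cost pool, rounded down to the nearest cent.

Jul 13, sell 580: 580/931 × $11,562.00 → $7,202.96
Ending inventory (cost pool remaining) = $4,359.04

Ending inventory = $4,359.04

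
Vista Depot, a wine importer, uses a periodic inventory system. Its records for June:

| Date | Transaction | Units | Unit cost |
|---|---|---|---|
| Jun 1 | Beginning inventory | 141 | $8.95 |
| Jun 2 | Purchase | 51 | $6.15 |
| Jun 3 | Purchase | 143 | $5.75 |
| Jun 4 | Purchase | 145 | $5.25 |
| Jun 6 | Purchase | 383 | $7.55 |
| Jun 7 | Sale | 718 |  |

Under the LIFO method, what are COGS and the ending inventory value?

Jun 7, 718 sold [LIFO — newest first]: 383 @ $7.55 + 145 @ $5.25 + 143 @ $5.75 + 47 @ $6.15 = $4,764.20
Ending inventory: 141 @ $8.95 + 4 @ $6.15 = $1,286.55
Check: goods available $6,050.75 = COGS $4,764.20 + ending $1,286.55

COGS = $4,764.20; ending inventory = $1,286.55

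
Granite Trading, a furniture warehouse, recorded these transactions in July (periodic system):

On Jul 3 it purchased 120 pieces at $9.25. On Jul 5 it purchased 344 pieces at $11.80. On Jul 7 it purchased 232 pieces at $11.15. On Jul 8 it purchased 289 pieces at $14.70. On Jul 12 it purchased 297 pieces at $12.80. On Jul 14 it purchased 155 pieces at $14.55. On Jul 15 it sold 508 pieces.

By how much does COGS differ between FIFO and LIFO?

FIFO COGS: 120 @ $9.25 + 344 @ $11.80 + 44 @ $11.15 = $5,659.80
LIFO COGS: 155 @ $14.55 + 297 @ $12.80 + 56 @ $14.70 = $6,880.05
Difference = |$5,659.80 − $6,880.05| = $1,220.25

$1,220.25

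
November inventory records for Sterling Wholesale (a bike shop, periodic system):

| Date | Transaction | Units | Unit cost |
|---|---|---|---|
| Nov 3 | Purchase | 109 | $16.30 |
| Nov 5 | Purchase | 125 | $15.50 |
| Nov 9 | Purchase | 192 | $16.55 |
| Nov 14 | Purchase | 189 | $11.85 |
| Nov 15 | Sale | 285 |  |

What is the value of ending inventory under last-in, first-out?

Ending inventory = $5,303.00

Nov 15, 285 sold [LIFO — newest first]: 189 @ $11.85 + 96 @ $16.55 = $3,828.45
Ending inventory: 109 @ $16.30 + 125 @ $15.50 + 96 @ $16.55 = $5,303.00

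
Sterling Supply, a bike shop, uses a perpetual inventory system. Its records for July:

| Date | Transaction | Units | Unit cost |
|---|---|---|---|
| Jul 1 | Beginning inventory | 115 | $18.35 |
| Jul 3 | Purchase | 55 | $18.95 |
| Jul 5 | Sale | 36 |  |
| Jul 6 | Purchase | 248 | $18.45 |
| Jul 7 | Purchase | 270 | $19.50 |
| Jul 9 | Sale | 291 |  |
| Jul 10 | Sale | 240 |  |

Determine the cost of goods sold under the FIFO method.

COGS = $10,633.60

Jul 5, 36 sold [FIFO — oldest first]: 36 @ $18.35 = $660.60
Jul 9, 291 sold [FIFO — oldest first]: 79 @ $18.35 + 55 @ $18.95 + 157 @ $18.45 = $5,388.55
Jul 10, 240 sold [FIFO — oldest first]: 91 @ $18.45 + 149 @ $19.50 = $4,584.45
Total COGS = $660.60 + $5,388.55 + $4,584.45 = $10,633.60
Ending inventory: 121 @ $19.50 = $2,359.50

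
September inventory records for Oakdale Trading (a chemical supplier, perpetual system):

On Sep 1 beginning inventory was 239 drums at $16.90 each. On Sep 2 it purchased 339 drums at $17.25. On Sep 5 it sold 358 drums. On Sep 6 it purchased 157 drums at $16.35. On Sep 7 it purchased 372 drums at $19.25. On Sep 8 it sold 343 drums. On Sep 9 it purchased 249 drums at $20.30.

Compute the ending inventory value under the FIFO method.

Sep 5, 358 sold [FIFO — oldest first]: 239 @ $16.90 + 119 @ $17.25 = $6,091.85
Sep 8, 343 sold [FIFO — oldest first]: 220 @ $17.25 + 123 @ $16.35 = $5,806.05
Total COGS = $6,091.85 + $5,806.05 = $11,897.90
Ending inventory: 34 @ $16.35 + 372 @ $19.25 + 249 @ $20.30 = $12,771.60
Check: goods available $24,669.50 = COGS $11,897.90 + ending $12,771.60

Ending inventory = $12,771.60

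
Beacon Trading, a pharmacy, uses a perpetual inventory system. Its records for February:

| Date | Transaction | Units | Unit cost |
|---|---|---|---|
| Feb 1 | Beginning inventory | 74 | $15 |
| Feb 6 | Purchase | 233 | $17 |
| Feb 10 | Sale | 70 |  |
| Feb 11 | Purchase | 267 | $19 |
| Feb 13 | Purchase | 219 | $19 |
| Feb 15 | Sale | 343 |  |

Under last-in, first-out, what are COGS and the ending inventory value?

COGS = $7,707; ending inventory = $6,598

Feb 10, 70 sold [LIFO — newest first]: 70 @ $17 = $1,190
Feb 15, 343 sold [LIFO — newest first]: 219 @ $19 + 124 @ $19 = $6,517
Total COGS = $1,190 + $6,517 = $7,707
Ending inventory: 74 @ $15 + 163 @ $17 + 143 @ $19 = $6,598
Check: goods available $14,305 = COGS $7,707 + ending $6,598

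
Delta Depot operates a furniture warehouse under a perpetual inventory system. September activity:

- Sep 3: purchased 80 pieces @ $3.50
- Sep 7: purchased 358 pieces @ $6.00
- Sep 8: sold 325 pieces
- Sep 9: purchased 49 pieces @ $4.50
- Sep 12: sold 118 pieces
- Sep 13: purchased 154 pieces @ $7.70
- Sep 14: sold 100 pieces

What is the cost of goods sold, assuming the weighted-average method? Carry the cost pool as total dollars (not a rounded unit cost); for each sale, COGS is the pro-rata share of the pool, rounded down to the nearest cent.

After Sep 3: 80 on hand, pool $280.00 (≈ $3.5000 each)
After Sep 7: 438 on hand, pool $2,428.00 (≈ $5.5434 each)
Sep 8, sell 325: 325/438 × $2,428.00 → $1,801.59
After Sep 9: 162 on hand, pool $846.91 (≈ $5.2278 each)
Sep 12, sell 118: 118/162 × $846.91 → $616.88
After Sep 13: 198 on hand, pool $1,415.83 (≈ $7.1507 each)
Sep 14, sell 100: 100/198 × $1,415.83 → $715.06
Total COGS = $1,801.59 + $616.88 + $715.06 = $3,133.53
Ending inventory (cost pool remaining) = $700.77
Check: goods available $3,834.30 = COGS $3,133.53 + ending $700.77

COGS = $3,133.53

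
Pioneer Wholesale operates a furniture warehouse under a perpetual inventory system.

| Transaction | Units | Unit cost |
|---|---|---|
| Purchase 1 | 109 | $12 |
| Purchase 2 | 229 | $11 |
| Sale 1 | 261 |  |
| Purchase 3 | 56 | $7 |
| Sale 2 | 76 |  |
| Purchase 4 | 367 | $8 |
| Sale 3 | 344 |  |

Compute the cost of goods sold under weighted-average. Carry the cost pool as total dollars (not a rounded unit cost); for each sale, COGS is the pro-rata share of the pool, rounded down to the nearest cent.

After Purchase 1: 109 on hand, pool $1,308.00 (≈ $12.0000 each)
After Purchase 2: 338 on hand, pool $3,827.00 (≈ $11.3225 each)
Sale 1, sell 261: 261/338 × $3,827.00 → $2,955.16
After Purchase 3: 133 on hand, pool $1,263.84 (≈ $9.5026 each)
Sale 2, sell 76: 76/133 × $1,263.84 → $722.19
After Purchase 4: 424 on hand, pool $3,477.65 (≈ $8.2020 each)
Sale 3, sell 344: 344/424 × $3,477.65 → $2,821.48
Total COGS = $2,955.16 + $722.19 + $2,821.48 = $6,498.83
Ending inventory (cost pool remaining) = $656.17

COGS = $6,498.83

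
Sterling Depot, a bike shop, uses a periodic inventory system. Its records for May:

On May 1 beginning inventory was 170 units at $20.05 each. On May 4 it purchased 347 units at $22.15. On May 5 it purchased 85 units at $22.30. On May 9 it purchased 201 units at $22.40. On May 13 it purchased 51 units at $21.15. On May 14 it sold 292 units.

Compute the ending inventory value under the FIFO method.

Ending inventory = $12,460.30

May 14, 292 sold [FIFO — oldest first]: 170 @ $20.05 + 122 @ $22.15 = $6,110.80
Ending inventory: 225 @ $22.15 + 85 @ $22.30 + 201 @ $22.40 + 51 @ $21.15 = $12,460.30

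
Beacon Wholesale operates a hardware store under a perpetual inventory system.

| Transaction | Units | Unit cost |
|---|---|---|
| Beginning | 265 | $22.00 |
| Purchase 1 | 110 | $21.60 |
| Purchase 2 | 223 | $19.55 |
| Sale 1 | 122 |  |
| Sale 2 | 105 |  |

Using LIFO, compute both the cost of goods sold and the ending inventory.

COGS = $4,446.05; ending inventory = $8,119.60

Sale 1 (122) [LIFO — newest first]: 122 @ $19.55 = $2,385.10
Sale 2 (105) [LIFO — newest first]: 101 @ $19.55 + 4 @ $21.60 = $2,060.95
Total COGS = $2,385.10 + $2,060.95 = $4,446.05
Ending inventory: 265 @ $22.00 + 106 @ $21.60 = $8,119.60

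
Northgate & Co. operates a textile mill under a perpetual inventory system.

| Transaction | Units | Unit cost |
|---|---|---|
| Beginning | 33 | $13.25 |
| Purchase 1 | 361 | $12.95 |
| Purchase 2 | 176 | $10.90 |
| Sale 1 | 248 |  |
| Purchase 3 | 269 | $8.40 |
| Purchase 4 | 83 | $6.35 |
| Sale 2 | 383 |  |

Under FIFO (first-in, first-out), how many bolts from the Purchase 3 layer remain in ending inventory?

208

Sale 1 (248) [FIFO — oldest first]: 33 @ $13.25 + 215 @ $12.95 = $3,221.50
Sale 2 (383) [FIFO — oldest first]: 146 @ $12.95 + 176 @ $10.90 + 61 @ $8.40 = $4,321.50
Total COGS = $3,221.50 + $4,321.50 = $7,543.00
Ending inventory: 208 @ $8.40 + 83 @ $6.35 = $2,274.25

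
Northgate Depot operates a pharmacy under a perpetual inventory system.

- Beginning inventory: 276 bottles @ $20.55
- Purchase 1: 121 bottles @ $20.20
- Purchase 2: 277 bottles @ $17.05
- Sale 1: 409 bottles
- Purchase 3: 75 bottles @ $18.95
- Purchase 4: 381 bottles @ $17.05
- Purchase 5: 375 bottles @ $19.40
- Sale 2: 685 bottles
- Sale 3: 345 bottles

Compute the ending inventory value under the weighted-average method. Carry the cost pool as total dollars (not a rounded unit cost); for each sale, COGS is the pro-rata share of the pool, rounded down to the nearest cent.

After Beginning: 276 on hand, pool $5,671.80 (≈ $20.5500 each)
After Purchase 1: 397 on hand, pool $8,116.00 (≈ $20.4433 each)
After Purchase 2: 674 on hand, pool $12,838.85 (≈ $19.0487 each)
Sale 1, sell 409: 409/674 × $12,838.85 → $7,790.93
After Purchase 3: 340 on hand, pool $6,469.17 (≈ $19.0270 each)
After Purchase 4: 721 on hand, pool $12,965.22 (≈ $17.9823 each)
After Purchase 5: 1096 on hand, pool $20,240.22 (≈ $18.4674 each)
Sale 2, sell 685: 685/1096 × $20,240.22 → $12,650.13
Sale 3, sell 345: 345/411 × $7,590.09 → $6,371.24
Total COGS = $7,790.93 + $12,650.13 + $6,371.24 = $26,812.30
Ending inventory (cost pool remaining) = $1,218.85
Check: goods available $28,031.15 = COGS $26,812.30 + ending $1,218.85

Ending inventory = $1,218.85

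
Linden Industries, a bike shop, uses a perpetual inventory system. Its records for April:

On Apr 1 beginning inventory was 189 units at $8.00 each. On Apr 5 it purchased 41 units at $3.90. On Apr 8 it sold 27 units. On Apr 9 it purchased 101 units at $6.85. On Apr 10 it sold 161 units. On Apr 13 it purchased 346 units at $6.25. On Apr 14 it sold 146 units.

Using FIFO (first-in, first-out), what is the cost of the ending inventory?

Apr 8, 27 sold [FIFO — oldest first]: 27 @ $8.00 = $216.00
Apr 10, 161 sold [FIFO — oldest first]: 161 @ $8.00 = $1,288.00
Apr 14, 146 sold [FIFO — oldest first]: 1 @ $8.00 + 41 @ $3.90 + 101 @ $6.85 + 3 @ $6.25 = $878.50
Total COGS = $216.00 + $1,288.00 + $878.50 = $2,382.50
Ending inventory: 343 @ $6.25 = $2,143.75
Check: goods available $4,526.25 = COGS $2,382.50 + ending $2,143.75

Ending inventory = $2,143.75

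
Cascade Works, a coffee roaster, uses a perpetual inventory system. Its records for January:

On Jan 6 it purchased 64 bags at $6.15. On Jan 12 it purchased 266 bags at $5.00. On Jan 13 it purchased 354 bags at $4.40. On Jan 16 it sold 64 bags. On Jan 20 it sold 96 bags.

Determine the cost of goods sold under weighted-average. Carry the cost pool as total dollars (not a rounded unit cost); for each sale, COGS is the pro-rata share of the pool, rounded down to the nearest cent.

COGS = $767.52

After Jan 6: 64 on hand, pool $393.60 (≈ $6.1500 each)
After Jan 12: 330 on hand, pool $1,723.60 (≈ $5.2230 each)
After Jan 13: 684 on hand, pool $3,281.20 (≈ $4.7971 each)
Jan 16, sell 64: 64/684 × $3,281.20 → $307.01
Jan 20, sell 96: 96/620 × $2,974.19 → $460.51
Total COGS = $307.01 + $460.51 = $767.52
Ending inventory (cost pool remaining) = $2,513.68
Check: goods available $3,281.20 = COGS $767.52 + ending $2,513.68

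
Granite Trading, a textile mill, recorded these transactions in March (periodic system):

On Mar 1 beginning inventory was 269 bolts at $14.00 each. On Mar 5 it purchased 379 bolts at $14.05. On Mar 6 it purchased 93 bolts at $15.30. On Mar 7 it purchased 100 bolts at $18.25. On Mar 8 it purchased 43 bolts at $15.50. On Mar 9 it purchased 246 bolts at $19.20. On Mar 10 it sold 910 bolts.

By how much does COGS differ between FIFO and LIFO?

$1,144.00

FIFO COGS: 269 @ $14.00 + 379 @ $14.05 + 93 @ $15.30 + 100 @ $18.25 + 43 @ $15.50 + 26 @ $19.20 = $13,504.55
LIFO COGS: 246 @ $19.20 + 43 @ $15.50 + 100 @ $18.25 + 93 @ $15.30 + 379 @ $14.05 + 49 @ $14.00 = $14,648.55
Difference = |$13,504.55 − $14,648.55| = $1,144.00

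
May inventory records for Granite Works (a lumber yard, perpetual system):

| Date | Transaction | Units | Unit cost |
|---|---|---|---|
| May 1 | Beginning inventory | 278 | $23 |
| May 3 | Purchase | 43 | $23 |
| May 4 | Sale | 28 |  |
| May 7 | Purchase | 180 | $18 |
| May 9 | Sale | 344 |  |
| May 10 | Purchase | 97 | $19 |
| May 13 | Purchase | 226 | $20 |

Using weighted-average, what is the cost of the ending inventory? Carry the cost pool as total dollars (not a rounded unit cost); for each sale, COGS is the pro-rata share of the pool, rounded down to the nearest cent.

After May 1: 278 on hand, pool $6,394.00 (≈ $23.0000 each)
After May 3: 321 on hand, pool $7,383.00 (≈ $23.0000 each)
May 4, sell 28: 28/321 × $7,383.00 → $644.00
After May 7: 473 on hand, pool $9,979.00 (≈ $21.0973 each)
May 9, sell 344: 344/473 × $9,979.00 → $7,257.45
After May 10: 226 on hand, pool $4,564.55 (≈ $20.1971 each)
After May 13: 452 on hand, pool $9,084.55 (≈ $20.0986 each)
Total COGS = $644.00 + $7,257.45 = $7,901.45
Ending inventory (cost pool remaining) = $9,084.55

Ending inventory = $9,084.55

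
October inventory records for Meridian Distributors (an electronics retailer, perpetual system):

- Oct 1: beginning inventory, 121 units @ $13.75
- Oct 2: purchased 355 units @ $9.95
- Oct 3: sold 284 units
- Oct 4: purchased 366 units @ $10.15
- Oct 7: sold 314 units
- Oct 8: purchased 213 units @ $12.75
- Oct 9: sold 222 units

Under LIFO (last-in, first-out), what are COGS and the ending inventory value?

Oct 3, 284 sold [LIFO — newest first]: 284 @ $9.95 = $2,825.80
Oct 7, 314 sold [LIFO — newest first]: 314 @ $10.15 = $3,187.10
Oct 9, 222 sold [LIFO — newest first]: 213 @ $12.75 + 9 @ $10.15 = $2,807.10
Total COGS = $2,825.80 + $3,187.10 + $2,807.10 = $8,820.00
Ending inventory: 121 @ $13.75 + 71 @ $9.95 + 43 @ $10.15 = $2,806.65

COGS = $8,820.00; ending inventory = $2,806.65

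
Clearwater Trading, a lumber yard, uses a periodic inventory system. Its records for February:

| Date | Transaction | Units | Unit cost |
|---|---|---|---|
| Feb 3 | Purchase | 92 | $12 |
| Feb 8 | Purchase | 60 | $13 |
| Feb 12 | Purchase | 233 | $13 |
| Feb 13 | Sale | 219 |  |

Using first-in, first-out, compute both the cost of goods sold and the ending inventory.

COGS = $2,755; ending inventory = $2,158

Feb 13, 219 sold [FIFO — oldest first]: 92 @ $12 + 60 @ $13 + 67 @ $13 = $2,755
Ending inventory: 166 @ $13 = $2,158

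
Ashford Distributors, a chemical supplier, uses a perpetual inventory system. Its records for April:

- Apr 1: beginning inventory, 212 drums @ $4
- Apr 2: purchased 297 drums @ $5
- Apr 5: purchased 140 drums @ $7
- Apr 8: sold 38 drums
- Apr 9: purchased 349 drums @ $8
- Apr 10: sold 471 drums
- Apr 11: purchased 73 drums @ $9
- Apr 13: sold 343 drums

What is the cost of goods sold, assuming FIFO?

Apr 8, 38 sold [FIFO — oldest first]: 38 @ $4 = $152
Apr 10, 471 sold [FIFO — oldest first]: 174 @ $4 + 297 @ $5 = $2,181
Apr 13, 343 sold [FIFO — oldest first]: 140 @ $7 + 203 @ $8 = $2,604
Total COGS = $152 + $2,181 + $2,604 = $4,937
Ending inventory: 146 @ $8 + 73 @ $9 = $1,825
Check: goods available $6,762 = COGS $4,937 + ending $1,825

COGS = $4,937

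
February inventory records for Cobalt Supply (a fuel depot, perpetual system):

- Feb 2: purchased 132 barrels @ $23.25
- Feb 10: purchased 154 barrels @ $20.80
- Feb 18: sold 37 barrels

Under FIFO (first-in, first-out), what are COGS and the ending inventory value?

Feb 18, 37 sold [FIFO — oldest first]: 37 @ $23.25 = $860.25
Ending inventory: 95 @ $23.25 + 154 @ $20.80 = $5,411.95

COGS = $860.25; ending inventory = $5,411.95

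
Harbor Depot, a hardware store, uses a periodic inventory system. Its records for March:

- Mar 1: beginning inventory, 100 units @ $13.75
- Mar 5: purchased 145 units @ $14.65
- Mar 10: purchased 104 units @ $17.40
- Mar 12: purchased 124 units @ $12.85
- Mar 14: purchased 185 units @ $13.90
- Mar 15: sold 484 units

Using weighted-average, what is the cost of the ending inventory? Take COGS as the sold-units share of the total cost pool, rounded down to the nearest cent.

Mar 15, sell 484: 484/658 × $9,473.75 → $6,968.53
Ending inventory (cost pool remaining) = $2,505.22

Ending inventory = $2,505.22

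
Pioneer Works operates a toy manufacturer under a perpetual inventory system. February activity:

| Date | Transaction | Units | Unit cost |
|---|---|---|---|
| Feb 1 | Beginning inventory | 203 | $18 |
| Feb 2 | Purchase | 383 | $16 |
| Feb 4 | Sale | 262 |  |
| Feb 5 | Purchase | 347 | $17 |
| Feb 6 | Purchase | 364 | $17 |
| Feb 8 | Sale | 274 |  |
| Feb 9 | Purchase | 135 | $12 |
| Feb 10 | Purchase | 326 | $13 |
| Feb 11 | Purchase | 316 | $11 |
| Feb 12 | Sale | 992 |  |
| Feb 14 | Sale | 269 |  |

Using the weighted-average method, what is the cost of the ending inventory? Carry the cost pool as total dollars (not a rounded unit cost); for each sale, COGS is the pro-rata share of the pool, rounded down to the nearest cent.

After Feb 1: 203 on hand, pool $3,654.00 (≈ $18.0000 each)
After Feb 2: 586 on hand, pool $9,782.00 (≈ $16.6928 each)
Feb 4, sell 262: 262/586 × $9,782.00 → $4,373.52
After Feb 5: 671 on hand, pool $11,307.48 (≈ $16.8517 each)
After Feb 6: 1035 on hand, pool $17,495.48 (≈ $16.9038 each)
Feb 8, sell 274: 274/1035 × $17,495.48 → $4,631.65
After Feb 9: 896 on hand, pool $14,483.83 (≈ $16.1650 each)
After Feb 10: 1222 on hand, pool $18,721.83 (≈ $15.3206 each)
After Feb 11: 1538 on hand, pool $22,197.83 (≈ $14.4329 each)
Feb 12, sell 992: 992/1538 × $22,197.83 → $14,317.45
Feb 14, sell 269: 269/546 × $7,880.38 → $3,882.45
Total COGS = $4,373.52 + $4,631.65 + $14,317.45 + $3,882.45 = $27,205.07
Ending inventory (cost pool remaining) = $3,997.93

Ending inventory = $3,997.93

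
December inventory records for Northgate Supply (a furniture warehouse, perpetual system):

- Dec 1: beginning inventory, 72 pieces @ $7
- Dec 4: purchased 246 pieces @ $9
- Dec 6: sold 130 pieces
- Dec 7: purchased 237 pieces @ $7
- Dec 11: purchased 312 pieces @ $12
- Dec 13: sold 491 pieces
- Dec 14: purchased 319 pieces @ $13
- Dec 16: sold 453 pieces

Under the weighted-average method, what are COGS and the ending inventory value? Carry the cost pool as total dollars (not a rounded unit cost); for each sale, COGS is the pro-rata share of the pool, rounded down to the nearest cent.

After Dec 1: 72 on hand, pool $504.00 (≈ $7.0000 each)
After Dec 4: 318 on hand, pool $2,718.00 (≈ $8.5472 each)
Dec 6, sell 130: 130/318 × $2,718.00 → $1,111.13
After Dec 7: 425 on hand, pool $3,265.87 (≈ $7.6844 each)
After Dec 11: 737 on hand, pool $7,009.87 (≈ $9.5114 each)
Dec 13, sell 491: 491/737 × $7,009.87 → $4,670.07
After Dec 14: 565 on hand, pool $6,486.80 (≈ $11.4811 each)
Dec 16, sell 453: 453/565 × $6,486.80 → $5,200.92
Total COGS = $1,111.13 + $4,670.07 + $5,200.92 = $10,982.12
Ending inventory (cost pool remaining) = $1,285.88

COGS = $10,982.12; ending inventory = $1,285.88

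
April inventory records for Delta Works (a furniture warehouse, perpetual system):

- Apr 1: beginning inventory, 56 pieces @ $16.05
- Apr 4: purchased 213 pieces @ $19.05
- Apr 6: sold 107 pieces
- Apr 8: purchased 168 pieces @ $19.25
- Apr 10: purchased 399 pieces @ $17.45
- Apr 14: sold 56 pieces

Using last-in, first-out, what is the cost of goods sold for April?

Apr 6, 107 sold [LIFO — newest first]: 107 @ $19.05 = $2,038.35
Apr 14, 56 sold [LIFO — newest first]: 56 @ $17.45 = $977.20
Total COGS = $2,038.35 + $977.20 = $3,015.55
Ending inventory: 56 @ $16.05 + 106 @ $19.05 + 168 @ $19.25 + 343 @ $17.45 = $12,137.45
Check: goods available $15,153.00 = COGS $3,015.55 + ending $12,137.45

COGS = $3,015.55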